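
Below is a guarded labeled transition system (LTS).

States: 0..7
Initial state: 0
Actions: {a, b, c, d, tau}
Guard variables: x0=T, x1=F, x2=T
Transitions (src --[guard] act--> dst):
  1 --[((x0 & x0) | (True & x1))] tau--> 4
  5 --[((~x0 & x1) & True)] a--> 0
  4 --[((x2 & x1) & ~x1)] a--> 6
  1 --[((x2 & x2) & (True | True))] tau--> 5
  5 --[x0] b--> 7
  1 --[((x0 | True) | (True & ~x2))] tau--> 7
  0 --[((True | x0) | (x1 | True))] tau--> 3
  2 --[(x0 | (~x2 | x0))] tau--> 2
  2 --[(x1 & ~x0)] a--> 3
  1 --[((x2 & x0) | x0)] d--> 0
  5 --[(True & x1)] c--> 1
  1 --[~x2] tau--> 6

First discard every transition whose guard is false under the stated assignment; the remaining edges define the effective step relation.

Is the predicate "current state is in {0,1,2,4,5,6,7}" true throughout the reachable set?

Inv-set: {0,1,2,4,5,6,7}
Reachable = {0,3}
  0: ✓
  3: VIOLATES
witness against invariant: tau → 3

Answer: INVARIANT VIOLATED at state 3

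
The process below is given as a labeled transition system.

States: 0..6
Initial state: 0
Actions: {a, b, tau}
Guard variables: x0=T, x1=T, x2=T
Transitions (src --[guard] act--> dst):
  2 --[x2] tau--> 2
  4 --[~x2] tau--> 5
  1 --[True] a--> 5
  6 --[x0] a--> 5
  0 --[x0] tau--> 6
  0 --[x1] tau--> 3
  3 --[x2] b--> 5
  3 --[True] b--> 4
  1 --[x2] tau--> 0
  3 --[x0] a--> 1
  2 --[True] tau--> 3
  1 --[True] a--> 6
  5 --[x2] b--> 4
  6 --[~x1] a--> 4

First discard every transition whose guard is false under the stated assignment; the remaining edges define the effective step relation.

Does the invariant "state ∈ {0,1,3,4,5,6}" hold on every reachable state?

Answer: INVARIANT HOLDS

Trace:
Allowed set {0,1,3,4,5,6}
Reachable = {0,1,3,4,5,6}
  0: ok
  1: ok
  3: ok
  4: ok
  5: ok
  6: ok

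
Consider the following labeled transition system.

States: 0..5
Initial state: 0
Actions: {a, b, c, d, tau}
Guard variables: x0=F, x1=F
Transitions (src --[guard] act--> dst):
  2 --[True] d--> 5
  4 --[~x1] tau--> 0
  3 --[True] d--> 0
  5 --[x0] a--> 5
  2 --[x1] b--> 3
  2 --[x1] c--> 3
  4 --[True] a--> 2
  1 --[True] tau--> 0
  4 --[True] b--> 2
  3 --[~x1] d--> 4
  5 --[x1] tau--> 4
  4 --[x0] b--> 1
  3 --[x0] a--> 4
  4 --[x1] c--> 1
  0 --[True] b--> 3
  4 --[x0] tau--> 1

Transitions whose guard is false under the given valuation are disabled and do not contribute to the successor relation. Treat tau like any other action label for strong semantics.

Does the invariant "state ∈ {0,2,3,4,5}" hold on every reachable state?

Answer: INVARIANT HOLDS

Working:
Safe = {0,2,3,4,5}
R = {0,2,3,4,5}
  0: safe
  2: safe
  3: safe
  4: safe
  5: safe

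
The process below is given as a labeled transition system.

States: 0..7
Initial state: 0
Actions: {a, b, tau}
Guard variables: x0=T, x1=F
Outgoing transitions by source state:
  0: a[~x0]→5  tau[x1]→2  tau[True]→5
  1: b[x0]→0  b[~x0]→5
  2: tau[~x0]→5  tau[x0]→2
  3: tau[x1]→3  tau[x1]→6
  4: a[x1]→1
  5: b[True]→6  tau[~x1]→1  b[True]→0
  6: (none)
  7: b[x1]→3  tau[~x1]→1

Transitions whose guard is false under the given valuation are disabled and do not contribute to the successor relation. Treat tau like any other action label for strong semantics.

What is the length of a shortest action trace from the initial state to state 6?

Answer: 2

Trace:
BFS to 6:
  L0 = {0}
  L1 = {5}
  L2 = {1,6}
first hit 6 at d=2 via tau·b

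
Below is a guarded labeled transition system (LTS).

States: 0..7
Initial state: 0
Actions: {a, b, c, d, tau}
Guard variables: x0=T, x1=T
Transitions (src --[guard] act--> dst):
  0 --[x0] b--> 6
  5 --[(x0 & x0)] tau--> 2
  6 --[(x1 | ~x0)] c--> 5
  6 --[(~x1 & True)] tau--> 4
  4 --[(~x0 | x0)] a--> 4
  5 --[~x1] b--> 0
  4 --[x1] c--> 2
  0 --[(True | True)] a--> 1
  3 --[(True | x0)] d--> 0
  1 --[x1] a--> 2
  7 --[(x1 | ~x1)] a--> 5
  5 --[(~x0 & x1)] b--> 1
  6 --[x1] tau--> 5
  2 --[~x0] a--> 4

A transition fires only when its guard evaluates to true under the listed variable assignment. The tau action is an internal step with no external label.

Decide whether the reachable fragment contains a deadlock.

Answer: DEADLOCK at state 2

Working:
R = {0,1,2,5,6}
  0: a→1  b→6  [2 out]
  1: a→2  [1 out]
  2: ∅  [STUCK]
  5: tau→2  [1 out]
  6: c→5  tau→5  [2 out]
Path to 2: a·a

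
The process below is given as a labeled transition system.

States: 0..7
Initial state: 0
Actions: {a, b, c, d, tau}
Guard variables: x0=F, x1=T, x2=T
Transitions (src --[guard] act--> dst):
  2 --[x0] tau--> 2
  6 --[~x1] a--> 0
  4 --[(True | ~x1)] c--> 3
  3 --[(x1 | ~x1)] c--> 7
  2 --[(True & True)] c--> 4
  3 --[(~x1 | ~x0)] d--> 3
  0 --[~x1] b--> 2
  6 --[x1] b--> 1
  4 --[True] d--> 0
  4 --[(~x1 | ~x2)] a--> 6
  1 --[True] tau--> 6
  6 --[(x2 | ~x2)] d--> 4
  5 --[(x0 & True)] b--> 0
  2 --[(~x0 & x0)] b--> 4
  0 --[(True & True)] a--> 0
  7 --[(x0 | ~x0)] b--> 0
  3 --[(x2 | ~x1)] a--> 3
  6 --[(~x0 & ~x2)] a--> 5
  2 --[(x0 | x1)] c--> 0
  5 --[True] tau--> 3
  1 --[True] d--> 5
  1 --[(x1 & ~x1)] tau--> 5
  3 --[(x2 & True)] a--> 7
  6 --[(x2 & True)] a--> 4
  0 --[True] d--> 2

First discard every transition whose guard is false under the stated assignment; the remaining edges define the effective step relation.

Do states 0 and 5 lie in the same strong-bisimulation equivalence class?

Answer: NOT BISIMILAR

Analysis:
Compute ~ classes (split until stable):
  P[0] = {{0,1,2,3,4,5,6,7}}
  P[1] = {{0},{1},{2},{3},{4},{5},{6},{7}}
8 equivalence class(es) (converged in 2)
[0]={0}  [5]={5}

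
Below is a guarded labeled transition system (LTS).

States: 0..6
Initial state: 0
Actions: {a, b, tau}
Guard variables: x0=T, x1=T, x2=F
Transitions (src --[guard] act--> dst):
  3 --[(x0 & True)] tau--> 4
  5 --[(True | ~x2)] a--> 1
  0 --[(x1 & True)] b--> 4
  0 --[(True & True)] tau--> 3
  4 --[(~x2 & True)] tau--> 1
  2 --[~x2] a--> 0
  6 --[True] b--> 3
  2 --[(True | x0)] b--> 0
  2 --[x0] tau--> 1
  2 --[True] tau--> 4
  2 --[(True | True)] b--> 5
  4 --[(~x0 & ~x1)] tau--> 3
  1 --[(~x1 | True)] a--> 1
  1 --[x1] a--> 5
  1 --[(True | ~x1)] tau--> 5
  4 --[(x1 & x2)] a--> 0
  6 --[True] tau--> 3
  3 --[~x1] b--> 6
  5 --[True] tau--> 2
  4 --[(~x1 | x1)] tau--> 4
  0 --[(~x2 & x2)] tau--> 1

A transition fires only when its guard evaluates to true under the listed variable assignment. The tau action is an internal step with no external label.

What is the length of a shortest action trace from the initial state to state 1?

BFS to 1:
  L0 = {0}
  L1 = {3,4}
  L2 = {1}
depth(1)=2, e.g. b·tau

Answer: 2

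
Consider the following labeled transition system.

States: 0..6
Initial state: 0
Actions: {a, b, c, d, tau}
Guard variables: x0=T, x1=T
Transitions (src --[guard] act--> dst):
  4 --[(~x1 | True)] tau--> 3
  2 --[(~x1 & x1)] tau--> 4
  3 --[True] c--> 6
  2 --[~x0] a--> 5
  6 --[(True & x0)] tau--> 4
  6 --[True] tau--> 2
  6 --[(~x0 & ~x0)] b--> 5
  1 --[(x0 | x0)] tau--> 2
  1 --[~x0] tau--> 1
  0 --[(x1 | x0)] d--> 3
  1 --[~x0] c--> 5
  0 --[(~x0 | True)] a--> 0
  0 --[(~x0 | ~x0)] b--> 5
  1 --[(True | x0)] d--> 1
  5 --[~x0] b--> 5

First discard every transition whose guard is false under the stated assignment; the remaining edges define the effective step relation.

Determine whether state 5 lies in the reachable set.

8 transition(s) survive guard evaluation.
Layer 0: {0}
Layer 1: {3}  now seen {0,3}
Layer 2: {6}  now seen {0,3,6}
Layer 3: {2,4}  now seen {0,2,3,4,6}
Reachable = {0,2,3,4,6}

Answer: UNREACHABLE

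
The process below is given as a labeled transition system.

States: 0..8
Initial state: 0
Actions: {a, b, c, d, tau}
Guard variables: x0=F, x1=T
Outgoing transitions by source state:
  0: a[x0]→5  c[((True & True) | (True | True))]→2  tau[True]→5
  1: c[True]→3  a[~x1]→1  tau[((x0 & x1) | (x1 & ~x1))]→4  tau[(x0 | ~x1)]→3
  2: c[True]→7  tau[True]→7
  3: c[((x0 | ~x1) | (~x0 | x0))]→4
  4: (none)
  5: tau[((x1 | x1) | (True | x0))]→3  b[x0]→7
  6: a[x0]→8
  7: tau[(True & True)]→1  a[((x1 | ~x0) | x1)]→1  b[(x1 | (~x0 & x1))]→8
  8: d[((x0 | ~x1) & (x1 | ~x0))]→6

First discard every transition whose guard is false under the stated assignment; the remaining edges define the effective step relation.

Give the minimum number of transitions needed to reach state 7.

Breadth-first toward 7:
  depth 0: {0}
  depth 1: {2,5}
  depth 2: {3,7}
depth(7)=2, e.g. c·c

Answer: 2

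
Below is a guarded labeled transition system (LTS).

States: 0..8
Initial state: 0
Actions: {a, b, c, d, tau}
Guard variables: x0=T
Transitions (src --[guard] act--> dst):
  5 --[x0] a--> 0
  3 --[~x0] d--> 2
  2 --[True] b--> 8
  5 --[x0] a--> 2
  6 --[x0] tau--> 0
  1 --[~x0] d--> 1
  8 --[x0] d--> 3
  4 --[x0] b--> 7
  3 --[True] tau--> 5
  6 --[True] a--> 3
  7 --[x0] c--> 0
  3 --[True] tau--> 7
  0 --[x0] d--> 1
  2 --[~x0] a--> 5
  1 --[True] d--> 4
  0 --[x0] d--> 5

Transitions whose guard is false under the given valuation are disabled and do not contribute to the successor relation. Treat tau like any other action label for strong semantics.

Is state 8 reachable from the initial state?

Guard filter leaves 13 enabled edge(s).
L0 = {0}
L1 = {1,5}  now seen {0,1,5}
L2 = {2,4}  now seen {0,1,2,4,5}
L3 = {7,8}  now seen {0,1,2,4,5,7,8}
L4 = {3}  now seen {0,1,2,3,4,5,7,8}
Reach set: {0,1,2,3,4,5,7,8}
trace reaching 8: d·a·b

Answer: REACHABLE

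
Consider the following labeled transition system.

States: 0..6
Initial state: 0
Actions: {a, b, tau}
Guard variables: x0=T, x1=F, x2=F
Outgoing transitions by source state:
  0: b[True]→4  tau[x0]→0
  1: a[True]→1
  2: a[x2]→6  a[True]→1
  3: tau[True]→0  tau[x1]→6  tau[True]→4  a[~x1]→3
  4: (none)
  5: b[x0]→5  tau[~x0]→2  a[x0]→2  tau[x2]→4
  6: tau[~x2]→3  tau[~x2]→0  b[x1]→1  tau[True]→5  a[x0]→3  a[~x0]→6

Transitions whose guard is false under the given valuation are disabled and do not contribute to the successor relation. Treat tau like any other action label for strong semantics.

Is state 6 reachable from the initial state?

13 transition(s) survive guard evaluation.
L0 = {0}
L1 = {4}  cumulative {0,4}
Reachable = {0,4}

Answer: UNREACHABLE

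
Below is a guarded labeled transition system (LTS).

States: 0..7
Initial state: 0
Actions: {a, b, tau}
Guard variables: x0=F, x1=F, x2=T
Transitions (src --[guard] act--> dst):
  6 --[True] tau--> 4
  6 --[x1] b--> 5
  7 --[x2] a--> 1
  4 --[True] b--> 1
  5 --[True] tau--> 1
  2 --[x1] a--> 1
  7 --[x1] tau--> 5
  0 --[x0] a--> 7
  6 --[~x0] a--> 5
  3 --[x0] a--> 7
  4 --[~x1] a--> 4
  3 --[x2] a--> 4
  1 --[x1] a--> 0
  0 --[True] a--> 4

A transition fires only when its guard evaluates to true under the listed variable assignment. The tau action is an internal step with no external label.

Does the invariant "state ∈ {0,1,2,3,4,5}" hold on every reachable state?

Answer: INVARIANT HOLDS

Trace:
Inv-set: {0,1,2,3,4,5}
R = {0,1,4}
  0: ✓
  1: ✓
  4: ✓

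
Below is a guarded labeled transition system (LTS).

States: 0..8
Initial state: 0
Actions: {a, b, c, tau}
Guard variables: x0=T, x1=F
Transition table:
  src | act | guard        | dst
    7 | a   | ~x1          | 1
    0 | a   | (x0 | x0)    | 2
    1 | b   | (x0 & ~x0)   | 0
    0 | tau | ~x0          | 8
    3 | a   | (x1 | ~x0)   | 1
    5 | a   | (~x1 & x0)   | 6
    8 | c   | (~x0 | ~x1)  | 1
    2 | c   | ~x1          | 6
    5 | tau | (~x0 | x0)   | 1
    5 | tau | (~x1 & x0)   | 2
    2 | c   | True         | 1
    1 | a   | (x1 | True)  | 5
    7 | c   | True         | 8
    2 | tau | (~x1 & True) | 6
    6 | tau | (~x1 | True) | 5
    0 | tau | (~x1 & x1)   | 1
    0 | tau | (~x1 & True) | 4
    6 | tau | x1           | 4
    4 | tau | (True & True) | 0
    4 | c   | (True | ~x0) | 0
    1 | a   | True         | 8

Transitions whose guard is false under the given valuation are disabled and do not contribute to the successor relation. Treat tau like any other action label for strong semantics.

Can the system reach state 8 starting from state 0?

After dropping false guards: 16 live edges.
Layer 0: {0}
Layer 1: {2,4}  total {0,2,4}
Layer 2: {1,6}  total {0,1,2,4,6}
Layer 3: {5,8}  total {0,1,2,4,5,6,8}
Reachable = {0,1,2,4,5,6,8}
trace reaching 8: a·c·a

Answer: REACHABLE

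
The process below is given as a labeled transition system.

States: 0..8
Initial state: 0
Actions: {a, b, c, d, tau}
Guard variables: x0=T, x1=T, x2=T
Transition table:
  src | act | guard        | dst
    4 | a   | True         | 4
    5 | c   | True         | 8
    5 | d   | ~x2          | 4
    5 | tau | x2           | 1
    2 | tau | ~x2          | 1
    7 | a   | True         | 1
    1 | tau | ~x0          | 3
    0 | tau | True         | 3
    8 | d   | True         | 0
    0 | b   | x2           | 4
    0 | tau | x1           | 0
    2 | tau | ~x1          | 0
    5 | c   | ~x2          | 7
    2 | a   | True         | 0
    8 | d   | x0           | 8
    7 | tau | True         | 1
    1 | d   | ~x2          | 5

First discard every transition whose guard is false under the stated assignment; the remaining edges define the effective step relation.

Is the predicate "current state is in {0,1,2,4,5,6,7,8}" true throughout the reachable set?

Inv-set: {0,1,2,4,5,6,7,8}
R = {0,3,4}
  0: ok
  3: ✗ unsafe
  4: ok
counterexample path to 3: tau

Answer: INVARIANT VIOLATED at state 3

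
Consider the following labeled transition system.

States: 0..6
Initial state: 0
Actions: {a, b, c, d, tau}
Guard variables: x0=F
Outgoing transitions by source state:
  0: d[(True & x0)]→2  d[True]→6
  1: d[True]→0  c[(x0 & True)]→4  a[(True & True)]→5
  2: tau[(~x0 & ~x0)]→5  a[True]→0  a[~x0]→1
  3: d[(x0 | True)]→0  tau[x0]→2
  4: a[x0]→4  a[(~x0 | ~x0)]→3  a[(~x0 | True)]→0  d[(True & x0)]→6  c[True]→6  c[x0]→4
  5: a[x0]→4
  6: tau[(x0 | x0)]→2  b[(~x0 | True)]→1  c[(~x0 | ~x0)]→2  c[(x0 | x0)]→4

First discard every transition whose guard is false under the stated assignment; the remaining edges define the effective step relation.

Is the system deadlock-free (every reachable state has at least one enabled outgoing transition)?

Reach set: {0,1,2,5,6}
  0: d→6  [deg 1]
  1: a→5  d→0  [deg 2]
  2: a→0  a→1  tau→5  [deg 3]
  5: ∅  [no exit]
  6: b→1  c→2  [deg 2]
trace reaching 5: d·b·a

Answer: DEADLOCK at state 5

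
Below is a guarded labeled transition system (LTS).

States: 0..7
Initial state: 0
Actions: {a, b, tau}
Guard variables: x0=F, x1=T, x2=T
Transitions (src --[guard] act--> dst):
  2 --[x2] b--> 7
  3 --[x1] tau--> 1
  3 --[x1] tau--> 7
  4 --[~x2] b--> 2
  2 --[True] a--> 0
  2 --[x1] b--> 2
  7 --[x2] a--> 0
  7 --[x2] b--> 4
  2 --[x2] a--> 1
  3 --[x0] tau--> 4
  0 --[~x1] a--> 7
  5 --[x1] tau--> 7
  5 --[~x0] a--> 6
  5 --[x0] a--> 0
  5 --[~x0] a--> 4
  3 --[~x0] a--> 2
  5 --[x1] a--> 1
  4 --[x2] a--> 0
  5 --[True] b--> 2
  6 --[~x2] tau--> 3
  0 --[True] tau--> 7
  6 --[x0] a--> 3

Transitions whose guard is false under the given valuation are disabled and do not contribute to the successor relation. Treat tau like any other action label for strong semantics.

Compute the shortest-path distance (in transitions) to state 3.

Answer: UNREACHABLE

Analysis:
BFS to 3:
  depth 0: {0}
  depth 1: {7}
  depth 2: {4}
3 never appears.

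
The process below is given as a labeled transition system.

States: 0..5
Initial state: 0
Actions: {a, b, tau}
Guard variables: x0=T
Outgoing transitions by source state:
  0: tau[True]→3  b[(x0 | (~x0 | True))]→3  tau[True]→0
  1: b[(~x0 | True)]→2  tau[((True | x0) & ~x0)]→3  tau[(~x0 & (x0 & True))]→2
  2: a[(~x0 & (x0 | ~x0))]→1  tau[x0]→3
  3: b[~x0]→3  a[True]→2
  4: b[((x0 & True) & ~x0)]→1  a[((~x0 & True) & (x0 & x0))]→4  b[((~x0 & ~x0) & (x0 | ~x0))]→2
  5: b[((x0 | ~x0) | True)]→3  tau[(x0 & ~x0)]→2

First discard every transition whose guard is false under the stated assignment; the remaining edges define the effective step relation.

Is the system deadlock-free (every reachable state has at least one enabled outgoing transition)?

Answer: DEADLOCK-FREE

Trace:
R = {0,2,3}
  0: b→3  tau→0  tau→3  [3 out]
  2: tau→3  [1 out]
  3: a→2  [1 out]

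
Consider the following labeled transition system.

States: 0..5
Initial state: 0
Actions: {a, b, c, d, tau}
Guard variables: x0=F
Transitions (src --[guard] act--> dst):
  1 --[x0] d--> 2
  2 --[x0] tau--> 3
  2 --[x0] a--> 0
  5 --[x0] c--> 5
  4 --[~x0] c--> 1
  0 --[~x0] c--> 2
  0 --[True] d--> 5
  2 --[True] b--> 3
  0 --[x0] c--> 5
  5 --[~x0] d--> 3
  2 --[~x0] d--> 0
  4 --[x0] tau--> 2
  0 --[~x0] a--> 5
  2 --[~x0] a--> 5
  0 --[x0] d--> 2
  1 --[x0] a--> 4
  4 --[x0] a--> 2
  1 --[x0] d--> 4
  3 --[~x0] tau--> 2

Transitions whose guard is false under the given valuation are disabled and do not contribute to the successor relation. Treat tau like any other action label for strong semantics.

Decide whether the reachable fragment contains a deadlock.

Answer: DEADLOCK-FREE

Trace:
R = {0,2,3,5}
  0: a→5  c→2  d→5  [3 out]
  2: a→5  b→3  d→0  [3 out]
  3: tau→2  [1 out]
  5: d→3  [1 out]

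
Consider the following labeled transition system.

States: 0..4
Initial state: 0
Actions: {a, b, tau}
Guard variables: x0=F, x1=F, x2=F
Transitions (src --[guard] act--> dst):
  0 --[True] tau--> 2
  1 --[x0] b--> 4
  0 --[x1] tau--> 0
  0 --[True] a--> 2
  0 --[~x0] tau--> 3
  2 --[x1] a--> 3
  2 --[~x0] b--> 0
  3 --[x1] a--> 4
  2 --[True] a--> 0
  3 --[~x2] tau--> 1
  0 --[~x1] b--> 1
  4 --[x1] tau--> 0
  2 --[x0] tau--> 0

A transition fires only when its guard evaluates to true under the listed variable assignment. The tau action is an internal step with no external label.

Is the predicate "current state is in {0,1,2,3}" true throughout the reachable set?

Answer: INVARIANT HOLDS

Working:
Safe = {0,1,2,3}
Reachable = {0,1,2,3}
  0: safe
  1: safe
  2: safe
  3: safe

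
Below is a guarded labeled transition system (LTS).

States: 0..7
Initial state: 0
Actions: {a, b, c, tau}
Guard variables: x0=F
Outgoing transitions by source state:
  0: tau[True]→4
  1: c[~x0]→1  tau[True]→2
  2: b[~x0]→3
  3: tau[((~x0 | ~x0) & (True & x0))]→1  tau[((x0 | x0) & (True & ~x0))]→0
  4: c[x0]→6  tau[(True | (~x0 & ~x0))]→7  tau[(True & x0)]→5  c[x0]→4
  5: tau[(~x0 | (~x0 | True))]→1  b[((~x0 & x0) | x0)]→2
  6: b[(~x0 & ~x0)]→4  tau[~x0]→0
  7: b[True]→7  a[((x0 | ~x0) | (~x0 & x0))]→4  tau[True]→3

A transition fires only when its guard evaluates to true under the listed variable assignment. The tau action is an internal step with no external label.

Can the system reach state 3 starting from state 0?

After dropping false guards: 11 live edges.
L0 = {0}
L1 = {4}  now seen {0,4}
L2 = {7}  now seen {0,4,7}
L3 = {3}  now seen {0,3,4,7}
Reach set: {0,3,4,7}
trace reaching 3: tau·tau·tau

Answer: REACHABLE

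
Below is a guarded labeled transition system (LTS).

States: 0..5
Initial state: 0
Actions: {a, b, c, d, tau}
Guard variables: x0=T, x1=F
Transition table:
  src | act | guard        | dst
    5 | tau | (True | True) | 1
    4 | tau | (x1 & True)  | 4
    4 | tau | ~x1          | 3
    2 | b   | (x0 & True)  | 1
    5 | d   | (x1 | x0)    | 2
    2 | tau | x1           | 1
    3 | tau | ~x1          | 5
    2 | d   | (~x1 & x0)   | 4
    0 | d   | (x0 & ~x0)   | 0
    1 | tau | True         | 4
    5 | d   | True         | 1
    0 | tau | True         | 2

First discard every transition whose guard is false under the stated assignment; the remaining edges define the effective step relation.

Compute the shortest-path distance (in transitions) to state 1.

Answer: 2

Analysis:
Breadth-first toward 1:
  L0 = {0}
  L1 = {2}
  L2 = {1,4}
first hit 1 at d=2 via tau·b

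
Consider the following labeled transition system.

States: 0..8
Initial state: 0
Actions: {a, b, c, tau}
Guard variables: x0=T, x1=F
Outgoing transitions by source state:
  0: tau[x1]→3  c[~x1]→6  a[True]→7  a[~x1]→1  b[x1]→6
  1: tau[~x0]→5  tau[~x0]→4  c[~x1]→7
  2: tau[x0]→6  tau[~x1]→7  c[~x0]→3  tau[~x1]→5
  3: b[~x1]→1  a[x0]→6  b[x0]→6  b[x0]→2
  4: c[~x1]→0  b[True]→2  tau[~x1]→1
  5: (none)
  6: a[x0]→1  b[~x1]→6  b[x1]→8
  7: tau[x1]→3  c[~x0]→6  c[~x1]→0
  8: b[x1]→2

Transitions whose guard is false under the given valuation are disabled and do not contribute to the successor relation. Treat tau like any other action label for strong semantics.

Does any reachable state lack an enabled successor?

Answer: DEADLOCK-FREE

Analysis:
R = {0,1,6,7}
  0: a→1  a→7  c→6  [3 exit(s)]
  1: c→7  [1 exit(s)]
  6: a→1  b→6  [2 exit(s)]
  7: c→0  [1 exit(s)]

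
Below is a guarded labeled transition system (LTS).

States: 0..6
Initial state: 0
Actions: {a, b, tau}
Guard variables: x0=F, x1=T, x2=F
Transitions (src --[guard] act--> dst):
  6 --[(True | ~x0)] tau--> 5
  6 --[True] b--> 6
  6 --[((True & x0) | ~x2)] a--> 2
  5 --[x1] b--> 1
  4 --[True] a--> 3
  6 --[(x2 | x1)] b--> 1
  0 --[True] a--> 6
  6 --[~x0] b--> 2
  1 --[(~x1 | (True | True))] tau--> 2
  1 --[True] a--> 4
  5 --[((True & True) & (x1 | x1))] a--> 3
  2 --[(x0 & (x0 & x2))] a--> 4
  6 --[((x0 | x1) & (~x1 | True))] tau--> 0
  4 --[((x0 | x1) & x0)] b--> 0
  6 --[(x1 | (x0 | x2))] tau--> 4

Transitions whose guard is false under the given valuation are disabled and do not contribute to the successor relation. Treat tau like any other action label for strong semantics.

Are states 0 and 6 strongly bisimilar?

Answer: NOT BISIMILAR

Analysis:
Refine partition for ~:
  π0 = {{0,1,2,3,4,5,6}}
  π1 = {{0,4},{1},{2,3},{5},{6}}
  π2 = {{0},{1},{2,3},{4},{5},{6}}
6 equivalence class(es) (converged in 3)
0∈{0}, 6∈{6}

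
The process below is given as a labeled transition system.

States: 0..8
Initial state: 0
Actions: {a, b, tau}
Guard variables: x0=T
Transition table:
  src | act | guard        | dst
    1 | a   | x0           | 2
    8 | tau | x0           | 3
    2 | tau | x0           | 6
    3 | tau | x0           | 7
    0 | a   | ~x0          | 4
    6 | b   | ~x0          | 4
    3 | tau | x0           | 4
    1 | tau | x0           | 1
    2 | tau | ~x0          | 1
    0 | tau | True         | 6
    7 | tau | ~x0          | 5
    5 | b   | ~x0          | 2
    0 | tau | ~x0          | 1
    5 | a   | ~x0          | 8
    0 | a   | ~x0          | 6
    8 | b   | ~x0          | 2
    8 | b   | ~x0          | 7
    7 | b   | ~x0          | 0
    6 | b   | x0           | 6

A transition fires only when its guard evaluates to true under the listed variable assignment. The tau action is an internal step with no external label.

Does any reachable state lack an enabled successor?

Reachable = {0,6}
  0: tau→6  [deg 1]
  6: b→6  [deg 1]

Answer: DEADLOCK-FREE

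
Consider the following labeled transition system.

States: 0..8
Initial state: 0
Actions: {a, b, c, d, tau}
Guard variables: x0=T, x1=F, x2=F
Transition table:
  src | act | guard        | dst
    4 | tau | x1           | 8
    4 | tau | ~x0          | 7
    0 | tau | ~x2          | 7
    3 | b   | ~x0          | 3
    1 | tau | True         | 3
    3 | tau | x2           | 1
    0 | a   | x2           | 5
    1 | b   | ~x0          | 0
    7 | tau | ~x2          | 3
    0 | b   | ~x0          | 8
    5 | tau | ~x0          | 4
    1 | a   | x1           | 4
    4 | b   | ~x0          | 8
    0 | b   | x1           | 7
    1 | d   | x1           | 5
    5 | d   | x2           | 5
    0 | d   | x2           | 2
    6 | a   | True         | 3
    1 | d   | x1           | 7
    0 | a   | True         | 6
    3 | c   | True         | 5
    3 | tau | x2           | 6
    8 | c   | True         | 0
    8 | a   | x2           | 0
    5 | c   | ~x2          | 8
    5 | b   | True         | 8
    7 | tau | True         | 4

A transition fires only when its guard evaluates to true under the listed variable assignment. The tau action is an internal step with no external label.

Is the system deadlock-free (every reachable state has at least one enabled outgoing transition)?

R = {0,3,4,5,6,7,8}
  0: a→6  tau→7  [2 out]
  3: c→5  [1 out]
  4: ∅  [STUCK]
  5: b→8  c→8  [2 out]
  6: a→3  [1 out]
  7: tau→3  tau→4  [2 out]
  8: c→0  [1 out]
Path to 4: tau·tau

Answer: DEADLOCK at state 4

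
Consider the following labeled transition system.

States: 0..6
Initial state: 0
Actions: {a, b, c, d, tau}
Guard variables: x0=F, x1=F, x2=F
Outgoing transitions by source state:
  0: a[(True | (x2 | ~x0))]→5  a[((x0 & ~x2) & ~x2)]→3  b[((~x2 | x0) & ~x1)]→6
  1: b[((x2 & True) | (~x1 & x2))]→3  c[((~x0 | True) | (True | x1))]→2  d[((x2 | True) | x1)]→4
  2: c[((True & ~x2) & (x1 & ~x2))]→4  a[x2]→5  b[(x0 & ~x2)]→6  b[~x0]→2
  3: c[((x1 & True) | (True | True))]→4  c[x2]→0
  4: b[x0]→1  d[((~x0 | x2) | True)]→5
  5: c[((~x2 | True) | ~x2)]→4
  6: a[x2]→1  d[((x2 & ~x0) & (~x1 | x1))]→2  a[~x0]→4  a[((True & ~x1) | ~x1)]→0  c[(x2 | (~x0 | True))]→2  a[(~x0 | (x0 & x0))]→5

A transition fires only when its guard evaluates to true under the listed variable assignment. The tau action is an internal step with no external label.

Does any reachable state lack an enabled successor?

Reach set: {0,2,4,5,6}
  0: a→5  b→6  [2 out]
  2: b→2  [1 out]
  4: d→5  [1 out]
  5: c→4  [1 out]
  6: a→0  a→4  a→5  c→2  [4 out]

Answer: DEADLOCK-FREE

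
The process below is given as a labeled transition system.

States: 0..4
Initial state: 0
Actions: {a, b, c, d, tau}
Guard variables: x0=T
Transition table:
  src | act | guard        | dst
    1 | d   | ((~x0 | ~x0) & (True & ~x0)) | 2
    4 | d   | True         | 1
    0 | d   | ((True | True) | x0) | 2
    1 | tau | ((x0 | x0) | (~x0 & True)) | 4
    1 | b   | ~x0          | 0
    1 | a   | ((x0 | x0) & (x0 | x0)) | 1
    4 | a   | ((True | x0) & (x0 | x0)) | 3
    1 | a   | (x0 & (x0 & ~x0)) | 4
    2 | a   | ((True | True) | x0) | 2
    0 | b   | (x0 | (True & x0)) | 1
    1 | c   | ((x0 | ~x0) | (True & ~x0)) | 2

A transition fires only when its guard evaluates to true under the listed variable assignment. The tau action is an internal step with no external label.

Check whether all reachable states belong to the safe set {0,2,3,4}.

Answer: INVARIANT VIOLATED at state 1

Trace:
Allowed set {0,2,3,4}
R = {0,1,2,3,4}
  0: ok
  1: ✗ unsafe
  2: ok
  3: ok
  4: ok
reach 1 via b — violates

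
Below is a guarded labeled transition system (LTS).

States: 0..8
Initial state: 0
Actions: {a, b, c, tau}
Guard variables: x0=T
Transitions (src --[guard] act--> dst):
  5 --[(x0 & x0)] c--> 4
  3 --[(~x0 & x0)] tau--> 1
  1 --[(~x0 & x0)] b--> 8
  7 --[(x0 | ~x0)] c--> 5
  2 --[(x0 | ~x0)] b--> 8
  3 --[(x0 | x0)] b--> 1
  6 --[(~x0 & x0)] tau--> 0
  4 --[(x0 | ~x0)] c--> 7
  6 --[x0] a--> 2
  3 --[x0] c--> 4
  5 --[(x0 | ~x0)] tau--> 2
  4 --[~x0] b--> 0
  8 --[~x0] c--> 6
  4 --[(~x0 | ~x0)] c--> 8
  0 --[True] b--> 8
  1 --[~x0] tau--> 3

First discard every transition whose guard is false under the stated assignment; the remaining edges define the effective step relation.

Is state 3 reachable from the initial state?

Answer: UNREACHABLE

Analysis:
9 transition(s) survive guard evaluation.
L0 = {0}
L1 = {8}  cumulative {0,8}
R = {0,8}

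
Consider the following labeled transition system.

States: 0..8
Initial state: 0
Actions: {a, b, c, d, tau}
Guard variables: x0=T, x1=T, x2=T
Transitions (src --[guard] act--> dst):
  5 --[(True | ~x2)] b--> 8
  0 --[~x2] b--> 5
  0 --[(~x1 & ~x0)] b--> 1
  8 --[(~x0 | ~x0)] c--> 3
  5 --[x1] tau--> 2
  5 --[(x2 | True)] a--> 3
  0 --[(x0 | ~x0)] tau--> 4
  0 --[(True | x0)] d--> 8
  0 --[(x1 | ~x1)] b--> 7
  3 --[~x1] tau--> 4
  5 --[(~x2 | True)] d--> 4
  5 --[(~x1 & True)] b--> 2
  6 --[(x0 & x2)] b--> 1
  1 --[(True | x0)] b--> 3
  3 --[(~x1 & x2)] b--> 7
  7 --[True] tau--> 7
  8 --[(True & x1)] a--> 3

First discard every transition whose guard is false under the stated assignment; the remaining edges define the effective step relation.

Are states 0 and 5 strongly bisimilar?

Refine partition for ~:
  π0 = {{0,1,2,3,4,5,6,7,8}}
  π1 = {{0},{1,6},{2,3,4},{5},{7},{8}}
  π2 = {{0},{1},{2,3,4},{5},{6},{7},{8}}
7 equivalence class(es) (converged in 3)
class of 0: {0}; class of 5: {5}

Answer: NOT BISIMILAR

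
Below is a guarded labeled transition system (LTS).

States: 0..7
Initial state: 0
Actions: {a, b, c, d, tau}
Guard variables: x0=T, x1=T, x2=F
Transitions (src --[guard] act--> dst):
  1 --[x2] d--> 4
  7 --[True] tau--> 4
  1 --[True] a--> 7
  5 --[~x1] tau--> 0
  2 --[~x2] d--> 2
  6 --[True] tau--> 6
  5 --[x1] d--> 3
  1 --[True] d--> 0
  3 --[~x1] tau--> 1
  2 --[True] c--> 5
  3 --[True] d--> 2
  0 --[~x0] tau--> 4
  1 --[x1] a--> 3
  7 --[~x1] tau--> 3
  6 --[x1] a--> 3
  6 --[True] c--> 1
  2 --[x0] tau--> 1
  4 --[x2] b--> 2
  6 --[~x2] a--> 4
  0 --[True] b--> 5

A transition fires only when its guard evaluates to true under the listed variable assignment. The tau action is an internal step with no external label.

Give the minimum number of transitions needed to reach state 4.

Layered search for 4:
  Layer 0: {0}
  Layer 1: {5}
  Layer 2: {3}
  Layer 3: {2}
  Layer 4: {1}
  Layer 5: {7}
  Layer 6: {4}
depth(4)=6, e.g. b·d·d·tau·a·tau

Answer: 6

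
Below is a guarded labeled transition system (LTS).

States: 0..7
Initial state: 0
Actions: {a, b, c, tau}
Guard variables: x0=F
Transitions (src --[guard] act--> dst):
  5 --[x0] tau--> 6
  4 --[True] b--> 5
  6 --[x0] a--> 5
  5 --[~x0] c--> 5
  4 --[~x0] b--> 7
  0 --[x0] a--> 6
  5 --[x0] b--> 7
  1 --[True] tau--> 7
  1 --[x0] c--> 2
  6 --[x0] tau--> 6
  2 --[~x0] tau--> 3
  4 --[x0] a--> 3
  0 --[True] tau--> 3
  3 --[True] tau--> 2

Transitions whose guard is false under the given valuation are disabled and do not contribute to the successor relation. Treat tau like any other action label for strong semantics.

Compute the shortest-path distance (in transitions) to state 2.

Answer: 2

Analysis:
Breadth-first toward 2:
  L0 = {0}
  L1 = {3}
  L2 = {2}
first hit 2 at d=2 via tau·tau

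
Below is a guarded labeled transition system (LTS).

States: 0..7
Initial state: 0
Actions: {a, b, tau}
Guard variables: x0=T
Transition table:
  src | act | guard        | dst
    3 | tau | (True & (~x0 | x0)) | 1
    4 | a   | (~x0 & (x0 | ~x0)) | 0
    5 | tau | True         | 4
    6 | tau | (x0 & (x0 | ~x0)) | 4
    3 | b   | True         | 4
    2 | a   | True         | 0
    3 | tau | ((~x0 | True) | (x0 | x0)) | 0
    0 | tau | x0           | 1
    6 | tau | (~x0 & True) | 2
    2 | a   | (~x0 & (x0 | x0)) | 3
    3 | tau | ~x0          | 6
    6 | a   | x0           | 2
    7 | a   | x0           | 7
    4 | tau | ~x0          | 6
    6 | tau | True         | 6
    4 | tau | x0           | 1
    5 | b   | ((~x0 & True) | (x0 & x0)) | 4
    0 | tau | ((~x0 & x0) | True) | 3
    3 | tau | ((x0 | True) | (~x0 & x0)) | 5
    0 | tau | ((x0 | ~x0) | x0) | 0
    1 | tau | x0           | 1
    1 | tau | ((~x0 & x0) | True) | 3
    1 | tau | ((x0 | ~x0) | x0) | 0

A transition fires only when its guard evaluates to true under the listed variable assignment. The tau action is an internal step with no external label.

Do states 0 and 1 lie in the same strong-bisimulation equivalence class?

Compute ~ classes (split until stable):
  round 0: {{0,1,2,3,4,5,6,7}}
  round 1: {{0,1,4},{2,7},{3,5},{6}}
  round 2: {{0,1},{2},{3},{4},{5},{6},{7}}
stable after 3 split(s): 7 block(s)
class of 0: {0,1}; class of 1: {0,1}

Answer: BISIMILAR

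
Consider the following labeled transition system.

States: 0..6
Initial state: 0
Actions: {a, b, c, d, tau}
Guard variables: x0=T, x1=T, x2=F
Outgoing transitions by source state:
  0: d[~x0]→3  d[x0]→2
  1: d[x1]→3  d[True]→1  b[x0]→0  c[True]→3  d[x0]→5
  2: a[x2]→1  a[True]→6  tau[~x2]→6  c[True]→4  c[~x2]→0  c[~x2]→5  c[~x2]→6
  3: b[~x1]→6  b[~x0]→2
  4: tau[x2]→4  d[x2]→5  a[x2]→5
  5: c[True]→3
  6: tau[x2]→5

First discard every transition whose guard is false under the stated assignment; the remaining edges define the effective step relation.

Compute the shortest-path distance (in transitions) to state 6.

Answer: 2

Working:
Breadth-first toward 6:
  L0 = {0}
  L1 = {2}
  L2 = {4,5,6}
first hit 6 at d=2 via d·a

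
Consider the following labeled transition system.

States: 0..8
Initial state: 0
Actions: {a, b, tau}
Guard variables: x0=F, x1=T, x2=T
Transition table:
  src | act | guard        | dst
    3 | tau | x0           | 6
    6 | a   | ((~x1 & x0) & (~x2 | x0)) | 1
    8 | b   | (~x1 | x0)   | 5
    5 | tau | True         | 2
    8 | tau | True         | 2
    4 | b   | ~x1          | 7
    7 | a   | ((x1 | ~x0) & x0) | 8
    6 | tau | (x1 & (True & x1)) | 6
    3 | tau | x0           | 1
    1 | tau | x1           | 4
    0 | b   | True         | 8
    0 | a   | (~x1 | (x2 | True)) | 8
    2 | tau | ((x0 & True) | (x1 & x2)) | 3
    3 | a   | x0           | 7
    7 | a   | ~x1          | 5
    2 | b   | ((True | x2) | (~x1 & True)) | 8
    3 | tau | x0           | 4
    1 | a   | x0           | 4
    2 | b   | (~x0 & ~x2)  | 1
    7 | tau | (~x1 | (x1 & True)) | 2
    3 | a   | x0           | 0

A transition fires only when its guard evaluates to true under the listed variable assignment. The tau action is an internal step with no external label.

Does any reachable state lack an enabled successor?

Reach set: {0,2,3,8}
  0: a→8  b→8  [2 exit(s)]
  2: b→8  tau→3  [2 exit(s)]
  3: ∅  [no exit]
  8: tau→2  [1 exit(s)]
trace reaching 3: b·tau·tau

Answer: DEADLOCK at state 3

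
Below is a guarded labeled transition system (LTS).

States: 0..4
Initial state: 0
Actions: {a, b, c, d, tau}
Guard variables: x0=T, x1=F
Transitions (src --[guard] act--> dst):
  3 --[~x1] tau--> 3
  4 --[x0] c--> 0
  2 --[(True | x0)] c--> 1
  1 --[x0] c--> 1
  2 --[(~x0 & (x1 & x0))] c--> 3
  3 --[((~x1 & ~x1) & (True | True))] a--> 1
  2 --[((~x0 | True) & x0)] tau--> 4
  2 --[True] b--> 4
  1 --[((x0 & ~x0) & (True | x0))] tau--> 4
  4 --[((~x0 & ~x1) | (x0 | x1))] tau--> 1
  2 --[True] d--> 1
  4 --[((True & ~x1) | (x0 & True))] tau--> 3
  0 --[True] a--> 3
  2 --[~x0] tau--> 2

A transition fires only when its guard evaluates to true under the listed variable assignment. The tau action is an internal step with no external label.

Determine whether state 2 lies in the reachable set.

11 transition(s) survive guard evaluation.
L0 = {0}
L1 = {3}  now seen {0,3}
L2 = {1}  now seen {0,1,3}
R = {0,1,3}

Answer: UNREACHABLE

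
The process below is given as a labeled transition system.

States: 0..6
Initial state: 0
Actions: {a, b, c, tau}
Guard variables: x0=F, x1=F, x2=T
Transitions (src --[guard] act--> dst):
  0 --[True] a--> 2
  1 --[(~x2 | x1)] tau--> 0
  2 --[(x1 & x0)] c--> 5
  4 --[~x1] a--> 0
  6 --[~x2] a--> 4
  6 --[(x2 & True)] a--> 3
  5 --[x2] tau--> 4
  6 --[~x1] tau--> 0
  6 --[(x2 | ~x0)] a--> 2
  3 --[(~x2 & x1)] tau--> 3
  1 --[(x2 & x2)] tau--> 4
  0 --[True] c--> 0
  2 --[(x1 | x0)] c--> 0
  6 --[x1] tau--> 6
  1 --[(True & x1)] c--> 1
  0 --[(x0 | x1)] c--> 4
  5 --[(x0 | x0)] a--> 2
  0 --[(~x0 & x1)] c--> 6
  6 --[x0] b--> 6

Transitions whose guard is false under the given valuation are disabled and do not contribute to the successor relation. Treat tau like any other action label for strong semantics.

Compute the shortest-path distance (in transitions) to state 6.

Breadth-first toward 6:
  Layer 0: {0}
  Layer 1: {2}
6 never appears.

Answer: UNREACHABLE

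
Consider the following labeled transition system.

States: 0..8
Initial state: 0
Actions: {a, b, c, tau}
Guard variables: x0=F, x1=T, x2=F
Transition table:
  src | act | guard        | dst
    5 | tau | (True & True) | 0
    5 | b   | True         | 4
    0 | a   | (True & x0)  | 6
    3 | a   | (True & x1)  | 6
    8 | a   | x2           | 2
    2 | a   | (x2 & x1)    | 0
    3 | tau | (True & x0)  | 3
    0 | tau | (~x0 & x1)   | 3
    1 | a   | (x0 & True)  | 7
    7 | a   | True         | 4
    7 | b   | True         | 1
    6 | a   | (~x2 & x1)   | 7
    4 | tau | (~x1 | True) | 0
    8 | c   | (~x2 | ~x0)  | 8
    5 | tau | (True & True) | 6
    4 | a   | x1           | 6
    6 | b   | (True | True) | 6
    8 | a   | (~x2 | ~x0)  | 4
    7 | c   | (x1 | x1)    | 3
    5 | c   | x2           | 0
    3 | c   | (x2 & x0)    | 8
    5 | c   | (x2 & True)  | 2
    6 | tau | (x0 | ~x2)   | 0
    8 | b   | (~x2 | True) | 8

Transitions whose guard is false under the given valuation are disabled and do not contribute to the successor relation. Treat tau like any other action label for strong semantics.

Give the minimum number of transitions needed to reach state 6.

Answer: 2

Working:
Layered search for 6:
  depth 0: {0}
  depth 1: {3}
  depth 2: {6}
first hit 6 at d=2 via tau·a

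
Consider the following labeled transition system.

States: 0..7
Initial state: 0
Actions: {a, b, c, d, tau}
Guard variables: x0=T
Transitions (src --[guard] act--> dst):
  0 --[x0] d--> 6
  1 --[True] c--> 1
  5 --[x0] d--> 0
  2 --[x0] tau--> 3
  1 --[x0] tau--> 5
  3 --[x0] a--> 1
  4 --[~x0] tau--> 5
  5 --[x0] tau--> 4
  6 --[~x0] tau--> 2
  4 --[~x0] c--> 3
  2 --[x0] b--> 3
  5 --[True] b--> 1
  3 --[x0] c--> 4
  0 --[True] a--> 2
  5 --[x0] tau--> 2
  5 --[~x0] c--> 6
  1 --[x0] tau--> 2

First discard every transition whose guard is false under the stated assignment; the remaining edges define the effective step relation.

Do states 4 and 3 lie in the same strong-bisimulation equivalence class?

Bisimulation quotient by refinement:
  P[0] = {{0,1,2,3,4,5,6,7}}
  P[1] = {{0},{1},{2},{3},{4,6,7},{5}}
Fixed point at round 2; 6 class(es).
4∈{4,6,7}, 3∈{3}

Answer: NOT BISIMILAR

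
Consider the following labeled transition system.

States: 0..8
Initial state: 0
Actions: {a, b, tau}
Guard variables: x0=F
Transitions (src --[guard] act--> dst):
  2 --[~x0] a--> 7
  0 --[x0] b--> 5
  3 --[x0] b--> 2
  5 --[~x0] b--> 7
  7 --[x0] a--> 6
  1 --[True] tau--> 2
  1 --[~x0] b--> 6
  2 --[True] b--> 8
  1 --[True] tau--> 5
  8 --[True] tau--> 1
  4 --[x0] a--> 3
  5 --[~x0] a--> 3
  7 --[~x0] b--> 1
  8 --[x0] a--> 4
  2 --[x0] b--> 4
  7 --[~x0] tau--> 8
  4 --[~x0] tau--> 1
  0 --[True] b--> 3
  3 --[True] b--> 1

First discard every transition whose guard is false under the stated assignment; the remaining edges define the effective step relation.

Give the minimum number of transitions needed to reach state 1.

Layered search for 1:
  depth 0: {0}
  depth 1: {3}
  depth 2: {1}
1 enters at depth 2; path b·b

Answer: 2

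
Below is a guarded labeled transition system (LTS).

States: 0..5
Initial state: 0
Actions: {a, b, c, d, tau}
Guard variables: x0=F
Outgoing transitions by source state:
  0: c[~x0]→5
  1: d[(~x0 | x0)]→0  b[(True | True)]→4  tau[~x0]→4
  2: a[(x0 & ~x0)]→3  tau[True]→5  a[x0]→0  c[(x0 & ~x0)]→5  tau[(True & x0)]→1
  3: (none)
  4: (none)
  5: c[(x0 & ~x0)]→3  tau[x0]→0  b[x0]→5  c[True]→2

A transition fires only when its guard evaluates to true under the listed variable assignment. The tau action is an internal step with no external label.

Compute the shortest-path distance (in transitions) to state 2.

Answer: 2

Trace:
Breadth-first toward 2:
  depth 0: {0}
  depth 1: {5}
  depth 2: {2}
depth(2)=2, e.g. c·c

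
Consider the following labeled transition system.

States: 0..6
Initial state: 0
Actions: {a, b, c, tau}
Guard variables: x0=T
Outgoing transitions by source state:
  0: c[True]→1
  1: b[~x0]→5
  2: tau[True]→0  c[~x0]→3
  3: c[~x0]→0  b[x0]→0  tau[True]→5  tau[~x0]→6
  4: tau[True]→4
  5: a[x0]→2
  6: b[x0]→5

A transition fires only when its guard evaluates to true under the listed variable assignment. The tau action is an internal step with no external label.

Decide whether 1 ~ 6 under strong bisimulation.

Refine partition for ~:
  P[0] = {{0,1,2,3,4,5,6}}
  P[1] = {{0},{1},{2,4},{3},{5},{6}}
  P[2] = {{0},{1},{2},{3},{4},{5},{6}}
7 equivalence class(es) (converged in 3)
class of 1: {1}; class of 6: {6}

Answer: NOT BISIMILAR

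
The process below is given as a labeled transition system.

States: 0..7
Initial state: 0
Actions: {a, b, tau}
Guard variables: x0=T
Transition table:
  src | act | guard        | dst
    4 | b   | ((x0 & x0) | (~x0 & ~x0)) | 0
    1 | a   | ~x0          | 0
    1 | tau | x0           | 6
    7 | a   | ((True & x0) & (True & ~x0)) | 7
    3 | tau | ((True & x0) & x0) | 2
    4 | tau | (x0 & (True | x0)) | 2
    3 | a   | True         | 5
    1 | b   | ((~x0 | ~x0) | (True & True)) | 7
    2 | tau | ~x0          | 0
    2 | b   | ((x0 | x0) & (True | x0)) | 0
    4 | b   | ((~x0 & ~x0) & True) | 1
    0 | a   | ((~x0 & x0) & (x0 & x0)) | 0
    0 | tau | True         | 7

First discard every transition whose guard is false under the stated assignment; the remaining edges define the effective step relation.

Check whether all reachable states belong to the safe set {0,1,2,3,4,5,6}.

Safe = {0,1,2,3,4,5,6}
Reachable = {0,7}
  0: ✓
  7: ✗ unsafe
counterexample path to 7: tau

Answer: INVARIANT VIOLATED at state 7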